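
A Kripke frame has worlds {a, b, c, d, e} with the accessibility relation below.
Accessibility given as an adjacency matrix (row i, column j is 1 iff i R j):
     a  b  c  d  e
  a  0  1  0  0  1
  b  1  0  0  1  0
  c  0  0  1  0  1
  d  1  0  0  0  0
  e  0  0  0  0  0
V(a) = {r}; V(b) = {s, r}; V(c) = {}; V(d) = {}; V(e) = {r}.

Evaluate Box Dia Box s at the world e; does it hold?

Recall that Box ψ holds at a world iff ψ holds at every accessible world, and Dia ψ holds iff ψ holds at some accessible world.
At e: no accessible worlds, so Box Dia Box s holds vacuously.

Yes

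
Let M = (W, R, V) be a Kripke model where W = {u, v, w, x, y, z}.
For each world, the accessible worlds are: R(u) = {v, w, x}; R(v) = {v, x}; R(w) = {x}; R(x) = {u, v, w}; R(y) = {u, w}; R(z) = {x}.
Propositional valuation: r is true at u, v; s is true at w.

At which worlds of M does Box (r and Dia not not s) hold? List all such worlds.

Let φ = Box (r and Dia not not s). Evaluate φ at each world:
  u (successors {v, w, x}): φ is false.
  v (successors {v, x}): φ is false.
  w (successors {x}): φ is false.
  x (successors {u, v, w}): φ is false.
  y (successors {u, w}): φ is false.
  z (successors {x}): φ is false.
For instance, at u:
  At u: Box (r and Dia not not s) requires r and Dia not not s at every successor {v, w, x}.
    r and Dia not not s fails at v, so Box (r and Dia not not s) is false at u.
      At v: r is true, Dia not not s is false, so r and Dia not not s is false.
Satisfying worlds: none.

none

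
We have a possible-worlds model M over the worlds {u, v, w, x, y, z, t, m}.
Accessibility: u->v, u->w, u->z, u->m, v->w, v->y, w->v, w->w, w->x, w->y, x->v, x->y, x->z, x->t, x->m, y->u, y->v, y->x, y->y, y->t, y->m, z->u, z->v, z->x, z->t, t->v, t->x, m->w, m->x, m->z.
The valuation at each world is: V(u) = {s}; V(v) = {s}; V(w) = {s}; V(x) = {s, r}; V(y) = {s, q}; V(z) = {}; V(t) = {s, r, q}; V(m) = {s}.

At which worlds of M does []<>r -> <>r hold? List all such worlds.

u, w, x, y, z, t, m

Let φ = []<>r -> <>r. Evaluate φ at each world:
  u (successors {v, w, z, m}): φ is true.
  v (successors {w, y}): φ is false.
  w (successors {v, w, x, y}): φ is true.
  x (successors {v, y, z, t, m}): φ is true.
  y (successors {u, v, x, y, t, m}): φ is true.
  z (successors {u, v, x, t}): φ is true.
  t (successors {v, x}): φ is true.
  m (successors {w, x, z}): φ is true.
For instance, at w:
  At w: []<>r is false, <>r is true, so []<>r -> <>r is true.
    At w: []<>r requires <>r at every successor {v, w, x, y}.
      <>r fails at v, so []<>r is false at w.
    At w: <>r requires r at some successor in {v, w, x, y}.
      r holds at x, so <>r is true at w.
Satisfying worlds: {u, w, x, y, z, t, m}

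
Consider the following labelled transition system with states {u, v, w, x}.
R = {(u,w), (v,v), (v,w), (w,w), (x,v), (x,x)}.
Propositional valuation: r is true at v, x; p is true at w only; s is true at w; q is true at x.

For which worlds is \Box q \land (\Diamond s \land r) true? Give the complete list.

none

Let φ = \Box q \land (\Diamond s \land r). Evaluate φ at each world:
  u (successors {w}): φ is false.
  v (successors {v, w}): φ is false.
  w (successors {w}): φ is false.
  x (successors {v, x}): φ is false.
For instance, at u:
  At u: \Box q is false, \Diamond s \land r is false, so \Box q \land (\Diamond s \land r) is false.
    At u: \Box q requires q at every successor {w}.
      q fails at w, so \Box q is false at u.
    At u: \Diamond s is true, r is false, so \Diamond s \land r is false.
      At u: \Diamond s requires s at some successor in {w}.
        s holds at w, so \Diamond s is true at u.
Satisfying worlds: none.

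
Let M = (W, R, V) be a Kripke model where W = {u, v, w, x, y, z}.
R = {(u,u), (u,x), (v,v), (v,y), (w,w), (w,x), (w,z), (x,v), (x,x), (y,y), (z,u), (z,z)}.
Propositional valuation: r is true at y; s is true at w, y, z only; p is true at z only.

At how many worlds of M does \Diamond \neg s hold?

5

Let φ = \Diamond \neg s. Evaluate φ at each world:
  u (successors {u, x}): φ is true.
  v (successors {v, y}): φ is true.
  w (successors {w, x, z}): φ is true.
  x (successors {v, x}): φ is true.
  y (successors {y}): φ is false.
  z (successors {u, z}): φ is true.
For instance, at z:
  At z: \Diamond \neg s requires \neg s at some successor in {u, z}.
    \neg s holds at u, so \Diamond \neg s is true at z.
Satisfying worlds: {u, v, w, x, z}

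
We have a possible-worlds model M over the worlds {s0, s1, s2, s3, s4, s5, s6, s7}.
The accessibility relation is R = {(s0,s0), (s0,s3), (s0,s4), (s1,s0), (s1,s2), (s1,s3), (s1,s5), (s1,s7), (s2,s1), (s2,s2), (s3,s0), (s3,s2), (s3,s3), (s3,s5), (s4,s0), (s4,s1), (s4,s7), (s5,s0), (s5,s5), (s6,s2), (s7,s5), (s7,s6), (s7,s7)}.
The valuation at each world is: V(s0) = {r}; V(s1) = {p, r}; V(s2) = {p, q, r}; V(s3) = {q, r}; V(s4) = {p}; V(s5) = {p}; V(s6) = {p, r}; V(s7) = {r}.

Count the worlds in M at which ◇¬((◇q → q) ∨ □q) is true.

6

Let φ = ◇¬((◇q → q) ∨ □q). Evaluate φ at each world:
  s0 (successors {s0, s3, s4}): φ is true.
  s1 (successors {s0, s2, s3, s5, s7}): φ is true.
  s2 (successors {s1, s2}): φ is true.
  s3 (successors {s0, s2, s3, s5}): φ is true.
  s4 (successors {s0, s1, s7}): φ is true.
  s5 (successors {s0, s5}): φ is true.
  s6 (successors {s2}): φ is false.
  s7 (successors {s5, s6, s7}): φ is false.
For instance, at s4:
  At s4: ◇¬((◇q → q) ∨ □q) requires ¬((◇q → q) ∨ □q) at some successor in {s0, s1, s7}.
    ¬((◇q → q) ∨ □q) holds at s0, so ◇¬((◇q → q) ∨ □q) is true at s4.
      At s0: (◇q → q) ∨ □q is false, so ¬((◇q → q) ∨ □q) is true.
Satisfying worlds: {s0, s1, s2, s3, s4, s5}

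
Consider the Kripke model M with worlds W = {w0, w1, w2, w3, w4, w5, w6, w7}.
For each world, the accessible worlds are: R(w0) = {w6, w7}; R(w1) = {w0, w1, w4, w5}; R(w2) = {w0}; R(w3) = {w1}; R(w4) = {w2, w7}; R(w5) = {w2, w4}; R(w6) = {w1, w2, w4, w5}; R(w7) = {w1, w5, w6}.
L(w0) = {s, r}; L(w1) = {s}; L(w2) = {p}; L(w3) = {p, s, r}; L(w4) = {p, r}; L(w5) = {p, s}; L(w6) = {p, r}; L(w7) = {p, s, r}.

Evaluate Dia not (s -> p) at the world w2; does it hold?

At w2: Dia not (s -> p) requires not (s -> p) at some successor in {w0}.
  not (s -> p) holds at w0, so Dia not (s -> p) is true at w2.

Yes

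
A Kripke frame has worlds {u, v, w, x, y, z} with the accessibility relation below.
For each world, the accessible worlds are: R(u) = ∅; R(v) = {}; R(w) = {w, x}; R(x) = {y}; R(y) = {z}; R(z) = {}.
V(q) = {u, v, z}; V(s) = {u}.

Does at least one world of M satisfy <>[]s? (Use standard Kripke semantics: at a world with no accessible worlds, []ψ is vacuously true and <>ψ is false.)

Recall that []ψ holds at a world iff ψ holds at every accessible world, and <>ψ holds iff ψ holds at some accessible world.
Let φ = <>[]s. Evaluate φ at each world:
  u (successors ∅): φ is false.
  v (successors ∅): φ is false.
  w (successors {w, x}): φ is false.
  x (successors {y}): φ is false.
  y (successors {z}): φ is true.
  z (successors ∅): φ is false.
Detail at y (witness):
  At y: <>[]s requires []s at some successor in {z}.
    []s holds at z, so <>[]s is true at y.
      At z: no accessible worlds, so []s holds vacuously.

Yes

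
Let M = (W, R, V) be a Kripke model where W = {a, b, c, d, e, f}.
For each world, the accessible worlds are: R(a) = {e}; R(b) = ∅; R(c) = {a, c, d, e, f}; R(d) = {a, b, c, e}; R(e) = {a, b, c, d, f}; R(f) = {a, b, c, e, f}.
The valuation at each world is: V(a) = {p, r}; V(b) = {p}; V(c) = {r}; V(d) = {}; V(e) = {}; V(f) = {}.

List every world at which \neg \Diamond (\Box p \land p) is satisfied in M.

a, b, c

Let φ = \neg \Diamond (\Box p \land p). Evaluate φ at each world:
  a (successors {e}): φ is true.
  b (successors ∅): φ is true.
  c (successors {a, c, d, e, f}): φ is true.
  d (successors {a, b, c, e}): φ is false.
  e (successors {a, b, c, d, f}): φ is false.
  f (successors {a, b, c, e, f}): φ is false.
For instance, at d:
  At d: \Diamond (\Box p \land p) is true, so \neg \Diamond (\Box p \land p) is false.
    At d: \Diamond (\Box p \land p) requires \Box p \land p at some successor in {a, b, c, e}.
      \Box p \land p holds at b, so \Diamond (\Box p \land p) is true at d.
Satisfying worlds: {a, b, c}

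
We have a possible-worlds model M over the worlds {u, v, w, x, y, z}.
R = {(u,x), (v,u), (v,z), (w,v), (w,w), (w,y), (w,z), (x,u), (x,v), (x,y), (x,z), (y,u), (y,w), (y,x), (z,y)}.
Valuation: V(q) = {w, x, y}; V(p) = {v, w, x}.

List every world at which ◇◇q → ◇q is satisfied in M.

Recall that ◇ψ holds at a world iff ψ holds at some accessible world.
Let φ = ◇◇q → ◇q. Evaluate φ at each world:
  u (successors {x}): φ is true.
  v (successors {u, z}): φ is false.
  w (successors {v, w, y, z}): φ is true.
  x (successors {u, v, y, z}): φ is true.
  y (successors {u, w, x}): φ is true.
  z (successors {y}): φ is true.
For instance, at v:
  At v: ◇◇q is true, ◇q is false, so ◇◇q → ◇q is false.
    At v: ◇◇q requires ◇q at some successor in {u, z}.
      ◇q holds at u, so ◇◇q is true at v.
    At v: ◇q requires q at some successor in {u, z}.
      At u: q is false.
      At z: q is false.
    So ◇q is false at v.
Satisfying worlds: {u, w, x, y, z}

u, w, x, y, z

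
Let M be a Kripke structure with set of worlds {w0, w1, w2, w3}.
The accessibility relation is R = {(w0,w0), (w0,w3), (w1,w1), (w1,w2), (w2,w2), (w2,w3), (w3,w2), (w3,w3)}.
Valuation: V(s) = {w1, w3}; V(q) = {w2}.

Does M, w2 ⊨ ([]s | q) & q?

Yes

At w2: []s | q is true, q is true, so ([]s | q) & q is true.
  At w2: []s is false, q is true, so []s | q is true.
    At w2: []s requires s at every successor {w2, w3}.
      s fails at w2, so []s is false at w2.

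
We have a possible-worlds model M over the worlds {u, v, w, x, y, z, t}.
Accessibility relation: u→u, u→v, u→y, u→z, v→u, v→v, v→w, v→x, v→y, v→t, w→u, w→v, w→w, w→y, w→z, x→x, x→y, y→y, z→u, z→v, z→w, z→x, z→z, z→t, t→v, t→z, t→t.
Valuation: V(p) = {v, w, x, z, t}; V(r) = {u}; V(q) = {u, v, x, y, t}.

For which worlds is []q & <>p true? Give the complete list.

x

Let φ = []q & <>p. Evaluate φ at each world:
  u (successors {u, v, y, z}): φ is false.
  v (successors {u, v, w, x, y, t}): φ is false.
  w (successors {u, v, w, y, z}): φ is false.
  x (successors {x, y}): φ is true.
  y (successors {y}): φ is false.
  z (successors {u, v, w, x, z, t}): φ is false.
  t (successors {v, z, t}): φ is false.
For instance, at x:
  At x: []q is true, <>p is true, so []q & <>p is true.
    At x: []q requires q at every successor {x, y}.
      At x: q is true.
      At y: q is true.
    So []q is true at x.
    At x: <>p requires p at some successor in {x, y}.
      p holds at x, so <>p is true at x.
Satisfying worlds: {x}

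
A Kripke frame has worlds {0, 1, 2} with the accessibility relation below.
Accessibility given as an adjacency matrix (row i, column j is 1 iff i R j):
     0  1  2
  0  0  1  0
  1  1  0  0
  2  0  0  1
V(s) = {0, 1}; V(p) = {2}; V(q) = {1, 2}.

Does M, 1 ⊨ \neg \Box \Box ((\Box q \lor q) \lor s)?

No

At 1: \Box \Box ((\Box q \lor q) \lor s) is true, so \neg \Box \Box ((\Box q \lor q) \lor s) is false.
  At 1: \Box \Box ((\Box q \lor q) \lor s) requires \Box ((\Box q \lor q) \lor s) at every successor {0}.
      At 0: \Box ((\Box q \lor q) \lor s) requires (\Box q \lor q) \lor s at every successor {1}.
        At 1: (\Box q \lor q) \lor s is true.
      So \Box ((\Box q \lor q) \lor s) is true at 0.
  So \Box \Box ((\Box q \lor q) \lor s) is true at 1.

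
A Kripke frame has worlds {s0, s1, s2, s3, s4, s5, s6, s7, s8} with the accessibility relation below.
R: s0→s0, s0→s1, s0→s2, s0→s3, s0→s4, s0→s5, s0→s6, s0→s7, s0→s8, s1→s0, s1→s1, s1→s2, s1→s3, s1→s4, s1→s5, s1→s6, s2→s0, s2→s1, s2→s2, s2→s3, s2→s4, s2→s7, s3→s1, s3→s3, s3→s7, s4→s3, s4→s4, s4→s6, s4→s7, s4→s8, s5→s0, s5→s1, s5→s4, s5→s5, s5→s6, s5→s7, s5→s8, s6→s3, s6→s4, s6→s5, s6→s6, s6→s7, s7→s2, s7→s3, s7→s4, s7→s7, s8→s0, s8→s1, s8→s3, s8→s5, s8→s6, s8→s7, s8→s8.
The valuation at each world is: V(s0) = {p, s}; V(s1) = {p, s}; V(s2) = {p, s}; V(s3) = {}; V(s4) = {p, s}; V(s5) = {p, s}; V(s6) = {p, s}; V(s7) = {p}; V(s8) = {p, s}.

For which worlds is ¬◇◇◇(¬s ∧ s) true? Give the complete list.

Let φ = ¬◇◇◇(¬s ∧ s). Evaluate φ at each world:
  s0 (successors {s0, s1, s2, s3, s4, s5, s6, s7, s8}): φ is true.
  s1 (successors {s0, s1, s2, s3, s4, s5, s6}): φ is true.
  s2 (successors {s0, s1, s2, s3, s4, s7}): φ is true.
  s3 (successors {s1, s3, s7}): φ is true.
  s4 (successors {s3, s4, s6, s7, s8}): φ is true.
  s5 (successors {s0, s1, s4, s5, s6, s7, s8}): φ is true.
  s6 (successors {s3, s4, s5, s6, s7}): φ is true.
  s7 (successors {s2, s3, s4, s7}): φ is true.
  s8 (successors {s0, s1, s3, s5, s6, s7, s8}): φ is true.
For instance, at s0:
  At s0: ◇◇◇(¬s ∧ s) is false, so ¬◇◇◇(¬s ∧ s) is true.
    At s0: ◇◇◇(¬s ∧ s) requires ◇◇(¬s ∧ s) at some successor in {s0, s1, s2, s3, s4, s5, s6, s7, s8}.
      At s0: ◇◇(¬s ∧ s) is false.
      At s1: ◇◇(¬s ∧ s) is false.
      At s2: ◇◇(¬s ∧ s) is false.
      At s3: ◇◇(¬s ∧ s) is false.
      At s4: ◇◇(¬s ∧ s) is false.
      At s5: ◇◇(¬s ∧ s) is false.
      At s6: ◇◇(¬s ∧ s) is false.
      At s7: ◇◇(¬s ∧ s) is false.
      At s8: ◇◇(¬s ∧ s) is false.
    So ◇◇◇(¬s ∧ s) is false at s0.
Satisfying worlds: {s0, s1, s2, s3, s4, s5, s6, s7, s8}

s0, s1, s2, s3, s4, s5, s6, s7, s8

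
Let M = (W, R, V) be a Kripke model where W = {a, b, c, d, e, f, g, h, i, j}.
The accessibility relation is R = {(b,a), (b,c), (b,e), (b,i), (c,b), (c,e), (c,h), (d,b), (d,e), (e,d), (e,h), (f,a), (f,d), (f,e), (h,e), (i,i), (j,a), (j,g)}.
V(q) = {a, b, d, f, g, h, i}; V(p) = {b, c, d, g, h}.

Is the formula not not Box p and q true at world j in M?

At j: not not Box p is false, q is false, so not not Box p and q is false.
  At j: not Box p is true, so not not Box p is false.
    At j: Box p is false, so not Box p is true.
      At j: Box p requires p at every successor {a, g}.
        p fails at a, so Box p is false at j.

No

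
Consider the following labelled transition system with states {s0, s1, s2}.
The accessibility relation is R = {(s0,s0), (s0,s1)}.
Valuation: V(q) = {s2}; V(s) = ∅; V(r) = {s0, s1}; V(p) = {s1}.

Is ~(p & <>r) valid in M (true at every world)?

Recall that <>ψ holds at a world iff ψ holds at some accessible world.
Let φ = ~(p & <>r). Evaluate φ at each world:
  s0 (successors {s0, s1}): φ is true.
  s1 (successors ∅): φ is true.
  s2 (successors ∅): φ is true.
For instance, at s0:
  At s0: p & <>r is false, so ~(p & <>r) is true.
    At s0: p is false, <>r is true, so p & <>r is false.
      At s0: <>r requires r at some successor in {s0, s1}.
        r holds at s0, so <>r is true at s0.

Yes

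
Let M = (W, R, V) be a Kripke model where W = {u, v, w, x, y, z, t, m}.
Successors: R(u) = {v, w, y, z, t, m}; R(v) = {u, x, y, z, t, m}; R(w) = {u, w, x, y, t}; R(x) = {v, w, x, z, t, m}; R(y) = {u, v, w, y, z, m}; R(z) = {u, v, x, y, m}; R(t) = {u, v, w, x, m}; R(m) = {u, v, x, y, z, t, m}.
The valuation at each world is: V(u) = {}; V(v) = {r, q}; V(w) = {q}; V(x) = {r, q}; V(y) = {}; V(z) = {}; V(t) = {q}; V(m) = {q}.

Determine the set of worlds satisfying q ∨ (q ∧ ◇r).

Recall that ◇ψ holds at a world iff ψ holds at some accessible world.
Let φ = q ∨ (q ∧ ◇r). Evaluate φ at each world:
  u (successors {v, w, y, z, t, m}): φ is false.
  v (successors {u, x, y, z, t, m}): φ is true.
  w (successors {u, w, x, y, t}): φ is true.
  x (successors {v, w, x, z, t, m}): φ is true.
  y (successors {u, v, w, y, z, m}): φ is false.
  z (successors {u, v, x, y, m}): φ is false.
  t (successors {u, v, w, x, m}): φ is true.
  m (successors {u, v, x, y, z, t, m}): φ is true.
For instance, at m:
  At m: q is true, q ∧ ◇r is true, so q ∨ (q ∧ ◇r) is true.
    At m: q is true, ◇r is true, so q ∧ ◇r is true.
      At m: ◇r requires r at some successor in {u, v, x, y, z, t, m}.
        r holds at v, so ◇r is true at m.
Satisfying worlds: {v, w, x, t, m}

v, w, x, t, m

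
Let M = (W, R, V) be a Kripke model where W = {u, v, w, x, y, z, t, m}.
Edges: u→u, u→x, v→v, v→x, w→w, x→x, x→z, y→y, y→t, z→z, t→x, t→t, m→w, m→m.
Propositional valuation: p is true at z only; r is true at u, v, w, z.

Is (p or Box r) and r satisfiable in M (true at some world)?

Let φ = (p or Box r) and r. Evaluate φ at each world:
  u (successors {u, x}): φ is false.
  v (successors {v, x}): φ is false.
  w (successors {w}): φ is true.
  x (successors {x, z}): φ is false.
  y (successors {y, t}): φ is false.
  z (successors {z}): φ is true.
  t (successors {x, t}): φ is false.
  m (successors {w, m}): φ is false.
Detail at w (witness):
  At w: p or Box r is true, r is true, so (p or Box r) and r is true.
    At w: p is false, Box r is true, so p or Box r is true.
      At w: Box r requires r at every successor {w}.
        At w: r is true.
      So Box r is true at w.

Yes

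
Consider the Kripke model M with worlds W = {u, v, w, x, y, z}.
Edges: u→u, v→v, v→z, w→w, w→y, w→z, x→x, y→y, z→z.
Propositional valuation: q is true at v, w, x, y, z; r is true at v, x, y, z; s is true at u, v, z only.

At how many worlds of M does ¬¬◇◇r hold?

5

Recall that ◇ψ holds at a world iff ψ holds at some accessible world.
Let φ = ¬¬◇◇r. Evaluate φ at each world:
  u (successors {u}): φ is false.
  v (successors {v, z}): φ is true.
  w (successors {w, y, z}): φ is true.
  x (successors {x}): φ is true.
  y (successors {y}): φ is true.
  z (successors {z}): φ is true.
For instance, at w:
  At w: ¬◇◇r is false, so ¬¬◇◇r is true.
    At w: ◇◇r is true, so ¬◇◇r is false.
      At w: ◇◇r requires ◇r at some successor in {w, y, z}.
        ◇r holds at w, so ◇◇r is true at w.
Satisfying worlds: {v, w, x, y, z}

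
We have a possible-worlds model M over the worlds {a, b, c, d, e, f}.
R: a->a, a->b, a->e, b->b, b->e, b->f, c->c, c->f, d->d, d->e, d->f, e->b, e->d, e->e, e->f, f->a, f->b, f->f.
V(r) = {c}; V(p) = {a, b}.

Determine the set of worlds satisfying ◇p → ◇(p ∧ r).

c, d

Recall that ◇ψ holds at a world iff ψ holds at some accessible world.
Let φ = ◇p → ◇(p ∧ r). Evaluate φ at each world:
  a (successors {a, b, e}): φ is false.
  b (successors {b, e, f}): φ is false.
  c (successors {c, f}): φ is true.
  d (successors {d, e, f}): φ is true.
  e (successors {b, d, e, f}): φ is false.
  f (successors {a, b, f}): φ is false.
For instance, at d:
  At d: ◇p is false, ◇(p ∧ r) is false, so ◇p → ◇(p ∧ r) is true.
    At d: ◇p requires p at some successor in {d, e, f}.
      At d: p is false.
      At e: p is false.
      At f: p is false.
    So ◇p is false at d.
    At d: ◇(p ∧ r) requires p ∧ r at some successor in {d, e, f}.
      At d: p ∧ r is false.
      At e: p ∧ r is false.
      At f: p ∧ r is false.
    So ◇(p ∧ r) is false at d.
Satisfying worlds: {c, d}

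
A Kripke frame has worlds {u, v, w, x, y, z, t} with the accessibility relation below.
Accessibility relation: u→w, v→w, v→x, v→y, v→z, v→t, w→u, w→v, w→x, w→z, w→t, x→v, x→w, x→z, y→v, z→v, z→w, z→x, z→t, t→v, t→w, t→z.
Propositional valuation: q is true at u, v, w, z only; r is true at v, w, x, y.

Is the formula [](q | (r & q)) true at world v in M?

No

Recall that []ψ holds at a world iff ψ holds at every accessible world, and <>ψ holds iff ψ holds at some accessible world.
At v: [](q | (r & q)) requires q | (r & q) at every successor {w, x, y, z, t}.
  q | (r & q) fails at x, so [](q | (r & q)) is false at v.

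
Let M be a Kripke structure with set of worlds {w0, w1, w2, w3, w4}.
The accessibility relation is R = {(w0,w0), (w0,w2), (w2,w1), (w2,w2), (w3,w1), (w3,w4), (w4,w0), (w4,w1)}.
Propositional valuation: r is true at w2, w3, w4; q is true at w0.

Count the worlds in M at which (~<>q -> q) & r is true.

1

Let φ = (~<>q -> q) & r. Evaluate φ at each world:
  w0 (successors {w0, w2}): φ is false.
  w1 (successors ∅): φ is false.
  w2 (successors {w1, w2}): φ is false.
  w3 (successors {w1, w4}): φ is false.
  w4 (successors {w0, w1}): φ is true.
For instance, at w0:
  At w0: ~<>q -> q is true, r is false, so (~<>q -> q) & r is false.
    At w0: ~<>q is false, q is true, so ~<>q -> q is true.
      At w0: <>q is true, so ~<>q is false.
Satisfying worlds: {w4}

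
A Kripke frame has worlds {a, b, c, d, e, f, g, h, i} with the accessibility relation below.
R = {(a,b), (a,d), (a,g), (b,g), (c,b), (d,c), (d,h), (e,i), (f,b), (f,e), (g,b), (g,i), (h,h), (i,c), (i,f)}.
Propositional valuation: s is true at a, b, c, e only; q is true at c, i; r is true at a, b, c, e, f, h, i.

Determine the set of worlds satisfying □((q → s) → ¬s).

Let φ = □((q → s) → ¬s). Evaluate φ at each world:
  a (successors {b, d, g}): φ is false.
  b (successors {g}): φ is true.
  c (successors {b}): φ is false.
  d (successors {c, h}): φ is false.
  e (successors {i}): φ is true.
  f (successors {b, e}): φ is false.
  g (successors {b, i}): φ is false.
  h (successors {h}): φ is true.
  i (successors {c, f}): φ is false.
For instance, at f:
  At f: □((q → s) → ¬s) requires (q → s) → ¬s at every successor {b, e}.
    (q → s) → ¬s fails at b, so □((q → s) → ¬s) is false at f.
Satisfying worlds: {b, e, h}

b, e, h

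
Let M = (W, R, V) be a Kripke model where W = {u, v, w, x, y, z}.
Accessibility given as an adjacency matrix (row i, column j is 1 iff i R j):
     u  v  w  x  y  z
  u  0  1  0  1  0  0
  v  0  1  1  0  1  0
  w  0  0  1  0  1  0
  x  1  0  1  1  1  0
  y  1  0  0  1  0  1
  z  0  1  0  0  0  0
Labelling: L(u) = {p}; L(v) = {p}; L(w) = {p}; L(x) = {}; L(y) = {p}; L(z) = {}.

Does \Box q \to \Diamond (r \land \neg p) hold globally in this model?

Let φ = \Box q \to \Diamond (r \land \neg p). Evaluate φ at each world:
  u (successors {v, x}): φ is true.
  v (successors {v, w, y}): φ is true.
  w (successors {w, y}): φ is true.
  x (successors {u, w, x, y}): φ is true.
  y (successors {u, x, z}): φ is true.
  z (successors {v}): φ is true.
For instance, at u:
  At u: \Box q is false, \Diamond (r \land \neg p) is false, so \Box q \to \Diamond (r \land \neg p) is true.
    At u: \Box q requires q at every successor {v, x}.
      q fails at v, so \Box q is false at u.
    At u: \Diamond (r \land \neg p) requires r \land \neg p at some successor in {v, x}.
      At v: r \land \neg p is false.
      At x: r \land \neg p is false.
    So \Diamond (r \land \neg p) is false at u.

Yes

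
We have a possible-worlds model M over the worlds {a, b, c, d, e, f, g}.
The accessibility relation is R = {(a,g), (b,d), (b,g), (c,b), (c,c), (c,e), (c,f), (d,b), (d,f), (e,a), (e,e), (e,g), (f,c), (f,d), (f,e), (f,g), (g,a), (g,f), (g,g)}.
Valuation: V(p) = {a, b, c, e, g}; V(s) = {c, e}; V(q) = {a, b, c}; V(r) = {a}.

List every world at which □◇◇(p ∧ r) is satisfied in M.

Let φ = □◇◇(p ∧ r). Evaluate φ at each world:
  a (successors {g}): φ is true.
  b (successors {d, g}): φ is false.
  c (successors {b, c, e, f}): φ is true.
  d (successors {b, f}): φ is true.
  e (successors {a, e, g}): φ is true.
  f (successors {c, d, e, g}): φ is false.
  g (successors {a, f, g}): φ is true.
For instance, at c:
  At c: □◇◇(p ∧ r) requires ◇◇(p ∧ r) at every successor {b, c, e, f}.
    At b: ◇◇(p ∧ r) is true.
    At c: ◇◇(p ∧ r) is true.
    At e: ◇◇(p ∧ r) is true.
    At f: ◇◇(p ∧ r) is true.
  So □◇◇(p ∧ r) is true at c.
Satisfying worlds: {a, c, d, e, g}

a, c, d, e, g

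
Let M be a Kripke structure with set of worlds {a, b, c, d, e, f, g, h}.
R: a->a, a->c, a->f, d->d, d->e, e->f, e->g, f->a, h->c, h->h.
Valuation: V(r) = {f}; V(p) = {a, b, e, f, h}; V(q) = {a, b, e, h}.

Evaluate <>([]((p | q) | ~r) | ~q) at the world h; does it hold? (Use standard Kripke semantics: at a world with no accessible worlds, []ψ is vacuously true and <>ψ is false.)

Yes

At h: <>([]((p | q) | ~r) | ~q) requires []((p | q) | ~r) | ~q at some successor in {c, h}.
  []((p | q) | ~r) | ~q holds at c, so <>([]((p | q) | ~r) | ~q) is true at h.
    At c: []((p | q) | ~r) is true, ~q is true, so []((p | q) | ~r) | ~q is true.
      At c: no accessible worlds, so []((p | q) | ~r) holds vacuously.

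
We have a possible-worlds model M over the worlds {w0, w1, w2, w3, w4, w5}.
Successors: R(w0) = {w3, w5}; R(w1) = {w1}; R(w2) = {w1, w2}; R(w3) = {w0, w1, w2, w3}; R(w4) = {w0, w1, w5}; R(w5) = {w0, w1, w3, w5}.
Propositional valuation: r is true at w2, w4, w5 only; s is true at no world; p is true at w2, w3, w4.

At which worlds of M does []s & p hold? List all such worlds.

Recall that []ψ holds at a world iff ψ holds at every accessible world, and <>ψ holds iff ψ holds at some accessible world.
Let φ = []s & p. Evaluate φ at each world:
  w0 (successors {w3, w5}): φ is false.
  w1 (successors {w1}): φ is false.
  w2 (successors {w1, w2}): φ is false.
  w3 (successors {w0, w1, w2, w3}): φ is false.
  w4 (successors {w0, w1, w5}): φ is false.
  w5 (successors {w0, w1, w3, w5}): φ is false.
For instance, at w2:
  At w2: []s is false, p is true, so []s & p is false.
    At w2: []s requires s at every successor {w1, w2}.
      s fails at w1, so []s is false at w2.
Satisfying worlds: none.

none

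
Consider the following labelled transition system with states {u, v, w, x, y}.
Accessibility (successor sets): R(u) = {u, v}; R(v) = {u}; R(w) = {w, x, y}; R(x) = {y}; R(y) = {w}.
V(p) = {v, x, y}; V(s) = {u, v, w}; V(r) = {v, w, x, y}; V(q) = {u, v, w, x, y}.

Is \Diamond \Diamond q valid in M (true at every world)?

Let φ = \Diamond \Diamond q. Evaluate φ at each world:
  u (successors {u, v}): φ is true.
  v (successors {u}): φ is true.
  w (successors {w, x, y}): φ is true.
  x (successors {y}): φ is true.
  y (successors {w}): φ is true.
For instance, at v:
  At v: \Diamond \Diamond q requires \Diamond q at some successor in {u}.
    \Diamond q holds at u, so \Diamond \Diamond q is true at v.
      At u: \Diamond q requires q at some successor in {u, v}.
        q holds at u, so \Diamond q is true at u.

Yes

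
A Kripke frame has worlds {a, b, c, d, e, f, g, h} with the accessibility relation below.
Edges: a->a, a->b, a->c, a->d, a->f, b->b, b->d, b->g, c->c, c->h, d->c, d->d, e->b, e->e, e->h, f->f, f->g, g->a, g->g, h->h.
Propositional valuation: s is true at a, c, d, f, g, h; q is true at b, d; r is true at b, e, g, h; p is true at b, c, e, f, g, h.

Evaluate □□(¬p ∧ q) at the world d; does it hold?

At d: □□(¬p ∧ q) requires □(¬p ∧ q) at every successor {c, d}.
  □(¬p ∧ q) fails at c, so □□(¬p ∧ q) is false at d.
    At c: □(¬p ∧ q) requires ¬p ∧ q at every successor {c, h}.
      ¬p ∧ q fails at c, so □(¬p ∧ q) is false at c.

No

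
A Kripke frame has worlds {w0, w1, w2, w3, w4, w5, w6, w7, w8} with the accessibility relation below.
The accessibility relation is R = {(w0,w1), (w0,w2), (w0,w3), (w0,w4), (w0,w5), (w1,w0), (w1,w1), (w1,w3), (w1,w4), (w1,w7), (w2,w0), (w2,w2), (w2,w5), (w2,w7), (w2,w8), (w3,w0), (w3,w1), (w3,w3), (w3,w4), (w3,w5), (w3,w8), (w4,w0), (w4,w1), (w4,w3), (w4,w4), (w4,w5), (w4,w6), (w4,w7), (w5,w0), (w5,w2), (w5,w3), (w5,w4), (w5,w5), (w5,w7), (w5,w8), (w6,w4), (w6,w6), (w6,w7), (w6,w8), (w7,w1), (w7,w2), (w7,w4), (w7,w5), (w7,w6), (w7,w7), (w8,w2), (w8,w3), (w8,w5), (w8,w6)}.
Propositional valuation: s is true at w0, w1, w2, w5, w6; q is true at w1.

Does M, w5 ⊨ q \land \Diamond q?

At w5: q is false, \Diamond q is false, so q \land \Diamond q is false.
  At w5: \Diamond q requires q at some successor in {w0, w2, w3, w4, w5, w7, w8}.
    At w0: q is false.
    At w2: q is false.
    At w3: q is false.
    At w4: q is false.
    At w5: q is false.
    At w7: q is false.
    At w8: q is false.
  So \Diamond q is false at w5.

No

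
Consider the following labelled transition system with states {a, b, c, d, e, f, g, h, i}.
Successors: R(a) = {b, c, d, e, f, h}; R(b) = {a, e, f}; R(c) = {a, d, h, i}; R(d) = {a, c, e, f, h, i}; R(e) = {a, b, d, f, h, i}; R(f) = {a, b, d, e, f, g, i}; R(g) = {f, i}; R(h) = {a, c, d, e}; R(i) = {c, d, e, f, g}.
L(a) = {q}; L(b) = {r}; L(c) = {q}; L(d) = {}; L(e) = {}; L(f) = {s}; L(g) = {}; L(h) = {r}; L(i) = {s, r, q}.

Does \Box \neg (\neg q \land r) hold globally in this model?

No

Recall that \Box ψ holds at a world iff ψ holds at every accessible world, and \Diamond ψ holds iff ψ holds at some accessible world.
Let φ = \Box \neg (\neg q \land r). Evaluate φ at each world:
  a (successors {b, c, d, e, f, h}): φ is false.
  b (successors {a, e, f}): φ is true.
  c (successors {a, d, h, i}): φ is false.
  d (successors {a, c, e, f, h, i}): φ is false.
  e (successors {a, b, d, f, h, i}): φ is false.
  f (successors {a, b, d, e, f, g, i}): φ is false.
  g (successors {f, i}): φ is true.
  h (successors {a, c, d, e}): φ is true.
  i (successors {c, d, e, f, g}): φ is true.
Detail at a (counterexample):
  At a: \Box \neg (\neg q \land r) requires \neg (\neg q \land r) at every successor {b, c, d, e, f, h}.
    \neg (\neg q \land r) fails at b, so \Box \neg (\neg q \land r) is false at a.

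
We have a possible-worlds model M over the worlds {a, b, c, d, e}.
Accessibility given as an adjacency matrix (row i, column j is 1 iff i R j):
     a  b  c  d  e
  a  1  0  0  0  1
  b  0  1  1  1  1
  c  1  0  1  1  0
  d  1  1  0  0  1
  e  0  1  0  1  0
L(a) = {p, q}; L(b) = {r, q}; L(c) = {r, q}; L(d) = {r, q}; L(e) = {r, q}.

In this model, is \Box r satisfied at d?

At d: \Box r requires r at every successor {a, b, e}.
  r fails at a, so \Box r is false at d.

No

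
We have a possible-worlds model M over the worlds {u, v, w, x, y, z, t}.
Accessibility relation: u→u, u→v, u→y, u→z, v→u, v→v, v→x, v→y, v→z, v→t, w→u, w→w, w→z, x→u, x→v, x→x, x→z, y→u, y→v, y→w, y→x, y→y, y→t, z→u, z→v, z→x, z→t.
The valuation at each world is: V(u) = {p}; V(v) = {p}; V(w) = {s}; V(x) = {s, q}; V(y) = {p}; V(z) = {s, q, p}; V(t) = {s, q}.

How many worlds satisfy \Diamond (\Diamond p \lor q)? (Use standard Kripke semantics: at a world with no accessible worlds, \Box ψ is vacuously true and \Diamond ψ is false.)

6

Recall that \Diamond ψ holds at a world iff ψ holds at some accessible world.
Let φ = \Diamond (\Diamond p \lor q). Evaluate φ at each world:
  u (successors {u, v, y, z}): φ is true.
  v (successors {u, v, x, y, z, t}): φ is true.
  w (successors {u, w, z}): φ is true.
  x (successors {u, v, x, z}): φ is true.
  y (successors {u, v, w, x, y, t}): φ is true.
  z (successors {u, v, x, t}): φ is true.
  t (successors ∅): φ is false.
For instance, at z:
  At z: \Diamond (\Diamond p \lor q) requires \Diamond p \lor q at some successor in {u, v, x, t}.
    \Diamond p \lor q holds at u, so \Diamond (\Diamond p \lor q) is true at z.
      At u: \Diamond p is true, q is false, so \Diamond p \lor q is true.
Satisfying worlds: {u, v, w, x, y, z}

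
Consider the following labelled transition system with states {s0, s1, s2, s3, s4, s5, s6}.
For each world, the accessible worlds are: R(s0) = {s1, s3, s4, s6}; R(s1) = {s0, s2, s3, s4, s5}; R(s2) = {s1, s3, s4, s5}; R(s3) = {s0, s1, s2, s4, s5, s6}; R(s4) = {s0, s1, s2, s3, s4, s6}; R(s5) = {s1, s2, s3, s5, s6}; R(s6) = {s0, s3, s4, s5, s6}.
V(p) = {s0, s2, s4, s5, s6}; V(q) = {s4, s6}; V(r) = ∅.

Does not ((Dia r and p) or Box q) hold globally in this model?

Yes

Let φ = not ((Dia r and p) or Box q). Evaluate φ at each world:
  s0 (successors {s1, s3, s4, s6}): φ is true.
  s1 (successors {s0, s2, s3, s4, s5}): φ is true.
  s2 (successors {s1, s3, s4, s5}): φ is true.
  s3 (successors {s0, s1, s2, s4, s5, s6}): φ is true.
  s4 (successors {s0, s1, s2, s3, s4, s6}): φ is true.
  s5 (successors {s1, s2, s3, s5, s6}): φ is true.
  s6 (successors {s0, s3, s4, s5, s6}): φ is true.
For instance, at s3:
  At s3: (Dia r and p) or Box q is false, so not ((Dia r and p) or Box q) is true.
    At s3: Dia r and p is false, Box q is false, so (Dia r and p) or Box q is false.
      At s3: Dia r is false, p is false, so Dia r and p is false.
      At s3: Box q requires q at every successor {s0, s1, s2, s4, s5, s6}.
        q fails at s0, so Box q is false at s3.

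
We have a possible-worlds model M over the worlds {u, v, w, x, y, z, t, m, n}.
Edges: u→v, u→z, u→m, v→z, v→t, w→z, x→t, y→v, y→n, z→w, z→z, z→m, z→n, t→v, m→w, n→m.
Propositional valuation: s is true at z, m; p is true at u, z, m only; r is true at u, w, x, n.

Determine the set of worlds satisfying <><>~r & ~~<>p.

Let φ = <><>~r & ~~<>p. Evaluate φ at each world:
  u (successors {v, z, m}): φ is true.
  v (successors {z, t}): φ is true.
  w (successors {z}): φ is true.
  x (successors {t}): φ is false.
  y (successors {v, n}): φ is false.
  z (successors {w, z, m, n}): φ is true.
  t (successors {v}): φ is false.
  m (successors {w}): φ is false.
  n (successors {m}): φ is false.
For instance, at u:
  At u: <><>~r is true, ~~<>p is true, so <><>~r & ~~<>p is true.
    At u: <><>~r requires <>~r at some successor in {v, z, m}.
      <>~r holds at v, so <><>~r is true at u.
    At u: ~<>p is false, so ~~<>p is true.
      At u: <>p is true, so ~<>p is false.
Satisfying worlds: {u, v, w, z}

u, v, w, z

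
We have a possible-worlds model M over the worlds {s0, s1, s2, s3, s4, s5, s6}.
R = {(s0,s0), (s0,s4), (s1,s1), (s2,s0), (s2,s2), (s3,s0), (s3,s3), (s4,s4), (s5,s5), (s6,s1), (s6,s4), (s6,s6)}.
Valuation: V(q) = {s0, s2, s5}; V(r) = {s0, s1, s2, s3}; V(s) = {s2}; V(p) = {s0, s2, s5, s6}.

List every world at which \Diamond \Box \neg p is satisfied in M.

Recall that \Box ψ holds at a world iff ψ holds at every accessible world, and \Diamond ψ holds iff ψ holds at some accessible world.
Let φ = \Diamond \Box \neg p. Evaluate φ at each world:
  s0 (successors {s0, s4}): φ is true.
  s1 (successors {s1}): φ is true.
  s2 (successors {s0, s2}): φ is false.
  s3 (successors {s0, s3}): φ is false.
  s4 (successors {s4}): φ is true.
  s5 (successors {s5}): φ is false.
  s6 (successors {s1, s4, s6}): φ is true.
For instance, at s1:
  At s1: \Diamond \Box \neg p requires \Box \neg p at some successor in {s1}.
    \Box \neg p holds at s1, so \Diamond \Box \neg p is true at s1.
      At s1: \Box \neg p requires \neg p at every successor {s1}.
        At s1: \neg p is true.
      So \Box \neg p is true at s1.
Satisfying worlds: {s0, s1, s4, s6}

s0, s1, s4, s6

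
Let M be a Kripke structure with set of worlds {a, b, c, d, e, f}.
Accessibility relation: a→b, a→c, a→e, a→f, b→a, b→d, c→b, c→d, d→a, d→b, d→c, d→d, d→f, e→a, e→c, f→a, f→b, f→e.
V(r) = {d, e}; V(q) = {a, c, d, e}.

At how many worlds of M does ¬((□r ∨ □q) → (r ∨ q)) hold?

Let φ = ¬((□r ∨ □q) → (r ∨ q)). Evaluate φ at each world:
  a (successors {b, c, e, f}): φ is false.
  b (successors {a, d}): φ is true.
  c (successors {b, d}): φ is false.
  d (successors {a, b, c, d, f}): φ is false.
  e (successors {a, c}): φ is false.
  f (successors {a, b, e}): φ is false.
For instance, at a:
  At a: (□r ∨ □q) → (r ∨ q) is true, so ¬((□r ∨ □q) → (r ∨ q)) is false.
    At a: □r ∨ □q is false, r ∨ q is true, so (□r ∨ □q) → (r ∨ q) is true.
      At a: □r is false, □q is false, so □r ∨ □q is false.
Satisfying worlds: {b}

1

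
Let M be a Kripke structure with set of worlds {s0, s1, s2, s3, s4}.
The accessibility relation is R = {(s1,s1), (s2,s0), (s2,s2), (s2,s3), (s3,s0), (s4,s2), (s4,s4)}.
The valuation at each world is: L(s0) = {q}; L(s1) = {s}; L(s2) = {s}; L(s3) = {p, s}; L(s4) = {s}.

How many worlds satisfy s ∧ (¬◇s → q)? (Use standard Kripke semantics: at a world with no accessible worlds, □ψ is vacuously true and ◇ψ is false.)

Let φ = s ∧ (¬◇s → q). Evaluate φ at each world:
  s0 (successors ∅): φ is false.
  s1 (successors {s1}): φ is true.
  s2 (successors {s0, s2, s3}): φ is true.
  s3 (successors {s0}): φ is false.
  s4 (successors {s2, s4}): φ is true.
For instance, at s4:
  At s4: s is true, ¬◇s → q is true, so s ∧ (¬◇s → q) is true.
    At s4: ¬◇s is false, q is false, so ¬◇s → q is true.
      At s4: ◇s is true, so ¬◇s is false.
Satisfying worlds: {s1, s2, s4}

3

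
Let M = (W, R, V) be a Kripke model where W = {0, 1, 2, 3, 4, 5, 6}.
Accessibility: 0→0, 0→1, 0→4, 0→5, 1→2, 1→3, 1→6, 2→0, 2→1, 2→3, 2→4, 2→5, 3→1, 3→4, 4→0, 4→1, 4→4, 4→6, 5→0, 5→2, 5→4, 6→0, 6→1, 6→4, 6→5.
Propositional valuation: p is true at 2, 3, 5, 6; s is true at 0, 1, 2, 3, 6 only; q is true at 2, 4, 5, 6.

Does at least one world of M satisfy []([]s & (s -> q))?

Let φ = []([]s & (s -> q)). Evaluate φ at each world:
  0 (successors {0, 1, 4, 5}): φ is false.
  1 (successors {2, 3, 6}): φ is false.
  2 (successors {0, 1, 3, 4, 5}): φ is false.
  3 (successors {1, 4}): φ is false.
  4 (successors {0, 1, 4, 6}): φ is false.
  5 (successors {0, 2, 4}): φ is false.
  6 (successors {0, 1, 4, 5}): φ is false.
For instance, at 4:
  At 4: []([]s & (s -> q)) requires []s & (s -> q) at every successor {0, 1, 4, 6}.
    []s & (s -> q) fails at 0, so []([]s & (s -> q)) is false at 4.
      At 0: []s is false, s -> q is false, so []s & (s -> q) is false.

No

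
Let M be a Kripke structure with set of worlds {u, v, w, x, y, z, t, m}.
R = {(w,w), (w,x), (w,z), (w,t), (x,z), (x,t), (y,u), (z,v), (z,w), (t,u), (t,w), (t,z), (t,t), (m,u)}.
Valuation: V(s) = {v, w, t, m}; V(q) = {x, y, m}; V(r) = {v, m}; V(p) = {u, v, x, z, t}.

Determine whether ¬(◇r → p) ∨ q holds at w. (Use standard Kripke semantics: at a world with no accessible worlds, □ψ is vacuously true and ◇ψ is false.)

At w: ¬(◇r → p) is false, q is false, so ¬(◇r → p) ∨ q is false.
  At w: ◇r → p is true, so ¬(◇r → p) is false.
    At w: ◇r is false, p is false, so ◇r → p is true.
      At w: ◇r requires r at some successor in {w, x, z, t}.
        At w: r is false.
        At x: r is false.
        At z: r is false.
        At t: r is false.
      So ◇r is false at w.

No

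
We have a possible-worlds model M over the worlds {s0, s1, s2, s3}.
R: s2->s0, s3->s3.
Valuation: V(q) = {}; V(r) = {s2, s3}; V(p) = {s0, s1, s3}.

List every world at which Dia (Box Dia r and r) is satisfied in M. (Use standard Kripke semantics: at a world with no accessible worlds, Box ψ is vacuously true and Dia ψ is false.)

Recall that Box ψ holds at a world iff ψ holds at every accessible world, and Dia ψ holds iff ψ holds at some accessible world.
Let φ = Dia (Box Dia r and r). Evaluate φ at each world:
  s0 (successors ∅): φ is false.
  s1 (successors ∅): φ is false.
  s2 (successors {s0}): φ is false.
  s3 (successors {s3}): φ is true.
For instance, at s2:
  At s2: Dia (Box Dia r and r) requires Box Dia r and r at some successor in {s0}.
    At s0: Box Dia r and r is false.
  So Dia (Box Dia r and r) is false at s2.
Satisfying worlds: {s3}

s3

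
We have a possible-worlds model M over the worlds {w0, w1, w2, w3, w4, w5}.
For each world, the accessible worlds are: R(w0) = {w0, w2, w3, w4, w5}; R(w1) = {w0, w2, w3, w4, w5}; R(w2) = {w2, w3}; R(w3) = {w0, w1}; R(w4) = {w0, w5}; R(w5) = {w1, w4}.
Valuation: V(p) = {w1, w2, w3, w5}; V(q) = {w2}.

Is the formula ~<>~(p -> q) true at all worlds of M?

Recall that <>ψ holds at a world iff ψ holds at some accessible world.
Let φ = ~<>~(p -> q). Evaluate φ at each world:
  w0 (successors {w0, w2, w3, w4, w5}): φ is false.
  w1 (successors {w0, w2, w3, w4, w5}): φ is false.
  w2 (successors {w2, w3}): φ is false.
  w3 (successors {w0, w1}): φ is false.
  w4 (successors {w0, w5}): φ is false.
  w5 (successors {w1, w4}): φ is false.
Detail at w0 (counterexample):
  At w0: <>~(p -> q) is true, so ~<>~(p -> q) is false.
    At w0: <>~(p -> q) requires ~(p -> q) at some successor in {w0, w2, w3, w4, w5}.
      ~(p -> q) holds at w3, so <>~(p -> q) is true at w0.

No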